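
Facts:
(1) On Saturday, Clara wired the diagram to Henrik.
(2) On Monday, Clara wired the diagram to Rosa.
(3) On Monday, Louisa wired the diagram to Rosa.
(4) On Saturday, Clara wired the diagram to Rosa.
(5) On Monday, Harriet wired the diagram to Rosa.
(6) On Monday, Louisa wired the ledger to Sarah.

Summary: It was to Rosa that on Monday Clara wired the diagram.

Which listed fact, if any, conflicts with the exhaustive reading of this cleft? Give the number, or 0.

The cleft puts "Rosa" in focus and presupposes the open proposition with Clara as agent and the diagram as thing and on Monday as setting.
Exhaustivity: Rosa is the only recipient satisfying that background.
No listed fact matches the background with a different recipient. Exhaustivity holds.

0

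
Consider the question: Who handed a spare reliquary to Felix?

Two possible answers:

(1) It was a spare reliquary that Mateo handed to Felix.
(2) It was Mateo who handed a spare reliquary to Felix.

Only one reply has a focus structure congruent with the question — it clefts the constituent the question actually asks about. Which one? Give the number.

The question word "who" targets the subject (agent).
Option (1) clefts "a spare reliquary" — the direct object, not what was asked.
Option (2) clefts "Mateo" — that matches what the question asks about.
So the congruent reply is (2).

2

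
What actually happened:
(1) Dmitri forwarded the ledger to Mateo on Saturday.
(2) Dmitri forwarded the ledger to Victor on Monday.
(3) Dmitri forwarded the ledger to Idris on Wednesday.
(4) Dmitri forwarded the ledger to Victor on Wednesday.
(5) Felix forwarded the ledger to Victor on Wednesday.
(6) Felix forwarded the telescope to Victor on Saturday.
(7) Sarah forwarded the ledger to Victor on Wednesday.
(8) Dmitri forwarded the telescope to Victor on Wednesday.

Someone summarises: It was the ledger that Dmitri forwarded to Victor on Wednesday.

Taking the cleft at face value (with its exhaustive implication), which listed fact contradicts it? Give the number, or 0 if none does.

8

The cleft puts "the ledger" in focus and presupposes the open proposition with agent = Dmitri, recipient = Victor, setting = on Wednesday.
The exhaustive reading says no other thing fits that background.
But fact (8) also has agent = Dmitri, recipient = Victor, setting = on Wednesday, with thing = the telescope — so the exhaustive reading fails.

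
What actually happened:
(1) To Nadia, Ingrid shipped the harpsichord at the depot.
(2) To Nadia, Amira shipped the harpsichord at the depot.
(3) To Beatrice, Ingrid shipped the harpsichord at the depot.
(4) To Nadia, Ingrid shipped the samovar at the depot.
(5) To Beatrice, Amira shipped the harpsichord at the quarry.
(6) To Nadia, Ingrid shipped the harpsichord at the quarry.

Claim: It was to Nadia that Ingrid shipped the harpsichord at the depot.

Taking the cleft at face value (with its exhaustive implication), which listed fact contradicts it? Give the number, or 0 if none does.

3

The cleft puts "Nadia" in focus and presupposes the open proposition with same agent, thing, setting (Ingrid / the harpsichord / at the depot).
The exhaustive reading says no other recipient fits that background.
But fact (3) also has same agent, thing, setting (Ingrid / the harpsichord / at the depot), with recipient = Beatrice — so the exhaustive reading fails.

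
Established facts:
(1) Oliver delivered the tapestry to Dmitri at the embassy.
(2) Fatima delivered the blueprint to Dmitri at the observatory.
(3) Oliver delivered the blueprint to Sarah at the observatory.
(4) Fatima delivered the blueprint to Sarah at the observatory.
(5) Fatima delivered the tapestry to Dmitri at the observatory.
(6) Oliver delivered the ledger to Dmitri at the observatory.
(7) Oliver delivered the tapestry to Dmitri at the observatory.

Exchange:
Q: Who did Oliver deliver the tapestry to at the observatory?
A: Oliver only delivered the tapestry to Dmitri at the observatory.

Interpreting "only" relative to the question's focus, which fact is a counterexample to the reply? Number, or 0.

0

The question "Who did ... to ...?" targets the recipient, so in the reply the focus falls on "Dmitri".
"Only" then excludes alternative recipients while the background — same agent, thing, setting (Oliver / the tapestry / at the observatory) — is held fixed.
No fact keeps same agent, thing, setting (Oliver / the tapestry / at the observatory) while changing the recipient; every other fact differs on something backgrounded. The reply stands.
(Fact (1) would refute a reading with focus on the setting — but that is not what the question asks.)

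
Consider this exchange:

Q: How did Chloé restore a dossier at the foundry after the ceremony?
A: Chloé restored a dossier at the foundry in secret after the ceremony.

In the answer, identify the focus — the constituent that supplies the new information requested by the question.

The wh-word "how" asks about the manner.
In the answer, "Chloé", "a dossier", "at the foundry" and "after the ceremony" are given — repeated from the question.
The constituent filling the manner gap is "in secret"; that is the focus and would carry nuclear stress.

in secret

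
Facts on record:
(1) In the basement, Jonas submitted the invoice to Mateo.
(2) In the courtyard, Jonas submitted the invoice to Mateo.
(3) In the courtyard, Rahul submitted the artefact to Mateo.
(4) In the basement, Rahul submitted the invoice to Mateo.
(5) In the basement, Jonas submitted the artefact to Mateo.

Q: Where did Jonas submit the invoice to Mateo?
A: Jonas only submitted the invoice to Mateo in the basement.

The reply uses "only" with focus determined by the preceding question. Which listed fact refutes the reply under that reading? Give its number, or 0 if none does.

2

Answering "Where did ...?" puts focus on the setting — here, "in the basement".
So "only" ranges over settings; the rest (Jonas as agent and the invoice as thing and Mateo as recipient) is presupposed.
Fact (2) shares the background with a different setting (in the courtyard) — counterexample.
(Fact (5) would refute a reading with focus on the thing — but that is not what the question asks.)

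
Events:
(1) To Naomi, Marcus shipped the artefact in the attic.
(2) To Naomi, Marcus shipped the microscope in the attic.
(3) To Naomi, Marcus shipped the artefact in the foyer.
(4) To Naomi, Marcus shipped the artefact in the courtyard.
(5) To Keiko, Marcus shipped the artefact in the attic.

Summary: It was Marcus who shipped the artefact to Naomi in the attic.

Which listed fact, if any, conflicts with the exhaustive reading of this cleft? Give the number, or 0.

0

Focus of the cleft: "Marcus" (the agent). Presupposed background: same thing, recipient, setting (the artefact / Naomi / in the attic).
The exhaustive reading says no other agent fits that background.
Every other fact differs from the presupposition on some backgrounded slot, so none challenges the exhaustivity.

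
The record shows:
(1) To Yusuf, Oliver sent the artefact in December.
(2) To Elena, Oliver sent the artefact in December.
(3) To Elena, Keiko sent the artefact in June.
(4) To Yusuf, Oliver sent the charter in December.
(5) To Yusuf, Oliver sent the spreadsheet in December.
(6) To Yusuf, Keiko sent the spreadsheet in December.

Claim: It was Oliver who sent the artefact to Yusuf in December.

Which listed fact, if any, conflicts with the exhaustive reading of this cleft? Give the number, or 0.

0

The cleft puts "Oliver" in focus and presupposes the open proposition with same thing, recipient, setting (the artefact / Yusuf / in December).
Exhaustivity: Oliver is the only agent satisfying that background.
No listed fact matches the background with a different agent. Exhaustivity holds.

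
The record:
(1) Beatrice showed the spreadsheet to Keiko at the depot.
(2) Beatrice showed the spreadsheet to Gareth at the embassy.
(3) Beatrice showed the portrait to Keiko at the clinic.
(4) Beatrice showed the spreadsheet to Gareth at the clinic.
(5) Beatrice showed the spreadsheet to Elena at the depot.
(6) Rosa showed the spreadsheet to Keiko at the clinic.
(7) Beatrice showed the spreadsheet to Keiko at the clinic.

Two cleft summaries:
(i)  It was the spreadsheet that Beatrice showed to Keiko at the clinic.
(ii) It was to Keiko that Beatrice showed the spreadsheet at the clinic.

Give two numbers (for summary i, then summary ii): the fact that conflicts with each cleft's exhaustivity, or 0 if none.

3, 4

(i): focus "the spreadsheet". Looking for Beatrice as agent and Keiko as recipient and at the clinic as setting with some other thing — fact (3) has the portrait there. Refuted.
(ii): focus "Keiko". Looking for Beatrice as agent and the spreadsheet as thing and at the clinic as setting with some other recipient — fact (4) has Gareth there. Refuted.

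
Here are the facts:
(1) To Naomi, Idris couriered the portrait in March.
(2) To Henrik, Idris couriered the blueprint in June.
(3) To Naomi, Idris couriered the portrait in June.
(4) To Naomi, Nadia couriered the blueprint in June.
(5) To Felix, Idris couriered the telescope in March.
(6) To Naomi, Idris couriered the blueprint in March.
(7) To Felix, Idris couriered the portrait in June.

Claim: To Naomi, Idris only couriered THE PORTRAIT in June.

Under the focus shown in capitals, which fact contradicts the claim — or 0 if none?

Focus (in capitals) is "the portrait" — the thing. "Only" excludes alternative things while holding fixed same agent, recipient, setting (Idris / Naomi / in June).
No fact matches same agent, recipient, setting (Idris / Naomi / in June) with a different thing — every other fact differs on at least one backgrounded slot. So no fact refutes it.

0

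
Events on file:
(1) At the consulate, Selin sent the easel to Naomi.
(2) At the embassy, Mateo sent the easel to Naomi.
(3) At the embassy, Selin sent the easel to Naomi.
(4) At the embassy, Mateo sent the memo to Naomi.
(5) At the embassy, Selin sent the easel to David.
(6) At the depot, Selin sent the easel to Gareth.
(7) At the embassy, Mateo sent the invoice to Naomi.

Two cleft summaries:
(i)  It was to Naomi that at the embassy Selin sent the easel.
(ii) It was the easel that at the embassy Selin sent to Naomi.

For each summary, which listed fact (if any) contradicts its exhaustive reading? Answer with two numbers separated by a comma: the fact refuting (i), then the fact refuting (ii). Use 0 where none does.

5, 0

Summary (i) focuses "Naomi" (the recipient); background same agent, thing, setting (Selin / the easel / at the embassy). Fact (5) matches that background with recipient = David — refutes (i).
Summary (ii) focuses "the easel" (the thing); background same agent, recipient, setting (Selin / Naomi / at the embassy). No fact matches that background with a different thing, so 0.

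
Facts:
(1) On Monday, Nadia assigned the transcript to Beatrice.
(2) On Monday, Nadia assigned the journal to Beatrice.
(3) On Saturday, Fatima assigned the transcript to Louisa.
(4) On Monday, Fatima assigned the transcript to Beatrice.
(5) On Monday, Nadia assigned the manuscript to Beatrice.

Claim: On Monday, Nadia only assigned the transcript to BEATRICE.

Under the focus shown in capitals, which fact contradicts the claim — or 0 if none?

0

The capitals mark "Beatrice" as focus. So "only" rules out other recipients, with the rest (same agent, thing, setting (Nadia / the transcript / on Monday)) as background.
No fact matches same agent, thing, setting (Nadia / the transcript / on Monday) with a different recipient — every other fact differs on at least one backgrounded slot. So no fact refutes it.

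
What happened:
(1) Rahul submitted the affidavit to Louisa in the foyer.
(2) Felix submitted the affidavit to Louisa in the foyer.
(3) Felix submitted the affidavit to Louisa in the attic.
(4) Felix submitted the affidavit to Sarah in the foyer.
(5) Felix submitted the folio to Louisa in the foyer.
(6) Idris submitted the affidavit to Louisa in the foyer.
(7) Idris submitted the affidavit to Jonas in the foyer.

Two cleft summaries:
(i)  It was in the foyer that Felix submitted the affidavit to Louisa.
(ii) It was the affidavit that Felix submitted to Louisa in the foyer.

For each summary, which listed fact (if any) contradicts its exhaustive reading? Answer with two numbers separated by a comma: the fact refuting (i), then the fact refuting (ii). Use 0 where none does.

Summary (i) focuses "in the foyer" (the setting); background Felix as agent and the affidavit as thing and Louisa as recipient. Fact (3) matches that background with setting = in the attic — refutes (i).
Summary (ii) focuses "the affidavit" (the thing); background Felix as agent and Louisa as recipient and in the foyer as setting. Fact (5) matches that background with thing = the folio — refutes (ii).

3, 5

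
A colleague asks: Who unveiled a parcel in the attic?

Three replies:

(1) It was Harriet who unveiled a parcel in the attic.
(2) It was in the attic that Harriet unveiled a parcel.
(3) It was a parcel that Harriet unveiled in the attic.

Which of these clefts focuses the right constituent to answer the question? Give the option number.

The question word "who" targets the subject (agent).
Option (1) clefts "Harriet" — that matches what the question asks about.
Option (2) clefts "in the attic" — the location, not what was asked.
Option (3) clefts "a parcel" — the direct object, not what was asked.
So the congruent reply is (1).

1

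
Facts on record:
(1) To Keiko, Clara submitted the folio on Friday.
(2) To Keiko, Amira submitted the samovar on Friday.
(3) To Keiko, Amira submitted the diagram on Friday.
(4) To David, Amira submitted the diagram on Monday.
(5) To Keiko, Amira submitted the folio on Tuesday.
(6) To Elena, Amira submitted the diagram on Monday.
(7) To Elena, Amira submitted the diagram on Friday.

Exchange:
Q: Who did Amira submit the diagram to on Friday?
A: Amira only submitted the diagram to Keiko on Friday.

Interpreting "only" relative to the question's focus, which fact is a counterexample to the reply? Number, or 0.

7

Answering "Who did ... to ...?" puts focus on the recipient — here, "Keiko".
"Only" then excludes alternative recipients while the background — agent = Amira, thing = the diagram, setting = on Friday — is held fixed.
Fact (7) keeps agent = Amira, thing = the diagram, setting = on Friday but has recipient = Elena; that refutes the reply.
(Fact (2) would refute a reading with focus on the thing — but that is not what the question asks.)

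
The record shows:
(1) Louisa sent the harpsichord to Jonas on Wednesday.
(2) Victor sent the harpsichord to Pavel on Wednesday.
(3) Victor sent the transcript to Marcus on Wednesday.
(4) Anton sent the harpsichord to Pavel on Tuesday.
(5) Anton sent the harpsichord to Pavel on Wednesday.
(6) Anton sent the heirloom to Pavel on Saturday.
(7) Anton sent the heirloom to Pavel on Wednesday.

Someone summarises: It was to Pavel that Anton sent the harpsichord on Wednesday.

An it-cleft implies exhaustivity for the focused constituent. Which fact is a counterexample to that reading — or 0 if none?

0

Focus of the cleft: "Pavel" (the recipient). Presupposed background: agent = Anton, thing = the harpsichord, setting = on Wednesday.
The exhaustive reading says no other recipient fits that background.
Every other fact differs from the presupposition on some backgrounded slot, so none challenges the exhaustivity.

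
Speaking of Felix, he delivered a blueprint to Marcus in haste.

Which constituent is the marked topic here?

The construction explicitly marks "Felix" as what the sentence is about — the topic.
The remainder of the clause is the comment (what is said about the topic).

Felix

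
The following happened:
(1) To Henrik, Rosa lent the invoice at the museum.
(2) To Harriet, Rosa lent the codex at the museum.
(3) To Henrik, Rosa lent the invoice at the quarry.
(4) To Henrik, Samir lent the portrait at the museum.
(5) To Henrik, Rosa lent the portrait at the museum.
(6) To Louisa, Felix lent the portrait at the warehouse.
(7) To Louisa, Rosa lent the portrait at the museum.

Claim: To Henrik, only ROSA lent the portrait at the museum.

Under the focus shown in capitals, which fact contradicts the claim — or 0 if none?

4

The capitals mark "Rosa" as focus. So "only" rules out other agents, with the rest (the portrait as thing and Henrik as recipient and at the museum as setting) as background.
Fact (4) shares the background but differs in agent (Samir) — a counterexample.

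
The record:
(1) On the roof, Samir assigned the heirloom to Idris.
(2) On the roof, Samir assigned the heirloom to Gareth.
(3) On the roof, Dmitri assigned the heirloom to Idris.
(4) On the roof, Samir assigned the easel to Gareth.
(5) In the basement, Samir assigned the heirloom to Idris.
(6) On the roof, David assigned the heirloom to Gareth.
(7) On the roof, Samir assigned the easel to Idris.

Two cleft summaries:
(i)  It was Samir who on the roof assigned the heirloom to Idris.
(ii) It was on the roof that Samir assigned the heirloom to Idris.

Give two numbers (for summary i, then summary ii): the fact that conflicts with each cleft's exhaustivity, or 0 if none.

(i): focus "Samir". Looking for same thing, recipient, setting (the heirloom / Idris / on the roof) with some other agent — fact (3) has Dmitri there. Refuted.
(ii): focus "on the roof". Looking for same agent, thing, recipient (Samir / the heirloom / Idris) with some other setting — fact (5) has in the basement there. Refuted.

3, 5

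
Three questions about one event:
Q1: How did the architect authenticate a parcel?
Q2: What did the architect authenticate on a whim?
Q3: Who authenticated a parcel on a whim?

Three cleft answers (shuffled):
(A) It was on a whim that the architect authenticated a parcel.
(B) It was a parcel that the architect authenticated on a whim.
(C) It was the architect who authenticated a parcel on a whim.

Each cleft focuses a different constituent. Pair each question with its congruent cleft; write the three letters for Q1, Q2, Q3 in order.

Q1 asks about the manner; cleft (A) focuses "on a whim", which is the manner — so Q1 → A.
Q2 asks about the direct object; cleft (B) focuses "a parcel", which is the direct object — so Q2 → B.
Q3 asks about the subject (agent); cleft (C) focuses "the architect", which is the subject (agent) — so Q3 → C.
Mapping: Q1→A, Q2→B, Q3→C.

ABC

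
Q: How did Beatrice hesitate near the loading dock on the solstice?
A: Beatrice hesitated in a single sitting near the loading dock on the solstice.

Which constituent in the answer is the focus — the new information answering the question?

The wh-word "how" asks about the manner.
In the answer, "Beatrice", "on the solstice" and "near the loading dock" are given — repeated from the question.
The constituent filling the manner gap is "in a single sitting"; that is the focus and would carry nuclear stress.

in a single sitting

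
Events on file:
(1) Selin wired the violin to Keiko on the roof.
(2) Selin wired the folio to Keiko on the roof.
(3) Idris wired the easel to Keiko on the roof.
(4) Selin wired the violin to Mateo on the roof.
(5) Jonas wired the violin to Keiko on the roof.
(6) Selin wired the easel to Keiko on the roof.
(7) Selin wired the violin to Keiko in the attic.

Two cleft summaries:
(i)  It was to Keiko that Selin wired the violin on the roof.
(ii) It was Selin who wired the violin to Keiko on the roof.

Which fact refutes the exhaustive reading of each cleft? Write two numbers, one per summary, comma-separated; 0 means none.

4, 5

(i): focus "Keiko". Looking for agent = Selin, thing = the violin, setting = on the roof with some other recipient — fact (4) has Mateo there. Refuted.
(ii): focus "Selin". Looking for thing = the violin, recipient = Keiko, setting = on the roof with some other agent — fact (5) has Jonas there. Refuted.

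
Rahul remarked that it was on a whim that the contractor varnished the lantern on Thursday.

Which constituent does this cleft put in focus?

on a whim

In an it-cleft "It was X that/who ...", the clefted constituent X is the focus; the that/who-clause expresses the presupposed open proposition.
Here the focus is "on a whim". The backgrounded (presupposed) material includes "the contractor", "the lantern" and "on Thursday".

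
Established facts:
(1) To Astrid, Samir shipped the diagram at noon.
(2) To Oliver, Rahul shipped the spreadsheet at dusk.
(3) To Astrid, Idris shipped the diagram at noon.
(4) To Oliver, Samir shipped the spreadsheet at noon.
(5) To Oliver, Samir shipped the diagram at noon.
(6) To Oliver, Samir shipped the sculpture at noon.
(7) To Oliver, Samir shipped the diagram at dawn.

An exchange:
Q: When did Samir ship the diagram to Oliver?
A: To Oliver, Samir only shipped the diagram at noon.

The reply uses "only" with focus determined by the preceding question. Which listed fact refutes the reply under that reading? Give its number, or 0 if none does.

7

The question "When did ...?" targets the setting, so in the reply the focus falls on "at noon".
So "only" ranges over settings; the rest (Samir as agent and the diagram as thing and Oliver as recipient) is presupposed.
Fact (7) shares the background with a different setting (at dawn) — counterexample.
(Fact (1) would refute a reading with focus on the recipient — but that is not what the question asks.)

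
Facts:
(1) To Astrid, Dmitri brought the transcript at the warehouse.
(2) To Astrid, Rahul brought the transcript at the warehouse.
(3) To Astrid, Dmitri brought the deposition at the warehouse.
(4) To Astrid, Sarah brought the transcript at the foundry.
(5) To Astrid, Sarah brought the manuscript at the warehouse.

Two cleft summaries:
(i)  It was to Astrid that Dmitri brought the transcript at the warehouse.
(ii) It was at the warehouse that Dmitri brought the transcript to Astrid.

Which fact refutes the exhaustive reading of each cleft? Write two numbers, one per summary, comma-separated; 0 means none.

(i): focus "Astrid". No fact shares Dmitri as agent and the transcript as thing and at the warehouse as setting with a different recipient. 0.
(ii): focus "at the warehouse". No fact shares Dmitri as agent and the transcript as thing and Astrid as recipient with a different setting. 0.

0, 0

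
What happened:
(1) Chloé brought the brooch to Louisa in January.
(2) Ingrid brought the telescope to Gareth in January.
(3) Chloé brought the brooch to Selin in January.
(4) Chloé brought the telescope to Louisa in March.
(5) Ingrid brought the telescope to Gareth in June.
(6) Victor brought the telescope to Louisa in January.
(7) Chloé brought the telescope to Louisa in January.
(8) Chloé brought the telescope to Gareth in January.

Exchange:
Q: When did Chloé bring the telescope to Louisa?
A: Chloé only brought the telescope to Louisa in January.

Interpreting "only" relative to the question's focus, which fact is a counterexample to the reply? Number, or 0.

4

The question "When did ...?" targets the setting, so in the reply the focus falls on "in January".
So "only" ranges over settings; the rest (Chloé as agent and the telescope as thing and Louisa as recipient) is presupposed.
Fact (4) keeps Chloé as agent and the telescope as thing and Louisa as recipient but has setting = in March; that refutes the reply.
(Fact (1) would refute a reading with focus on the thing — but that is not what the question asks.)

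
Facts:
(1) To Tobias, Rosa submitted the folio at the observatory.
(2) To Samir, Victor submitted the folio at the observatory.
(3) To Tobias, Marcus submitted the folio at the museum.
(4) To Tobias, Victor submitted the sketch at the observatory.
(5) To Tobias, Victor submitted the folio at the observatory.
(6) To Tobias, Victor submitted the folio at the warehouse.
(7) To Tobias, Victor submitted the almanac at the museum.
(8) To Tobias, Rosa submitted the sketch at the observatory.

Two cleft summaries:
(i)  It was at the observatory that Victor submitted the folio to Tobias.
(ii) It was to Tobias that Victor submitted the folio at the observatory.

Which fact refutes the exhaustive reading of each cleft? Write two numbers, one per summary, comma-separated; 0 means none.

(i): focus "at the observatory". Looking for Victor as agent and the folio as thing and Tobias as recipient with some other setting — fact (6) has at the warehouse there. Refuted.
(ii): focus "Tobias". Looking for Victor as agent and the folio as thing and at the observatory as setting with some other recipient — fact (2) has Samir there. Refuted.

6, 2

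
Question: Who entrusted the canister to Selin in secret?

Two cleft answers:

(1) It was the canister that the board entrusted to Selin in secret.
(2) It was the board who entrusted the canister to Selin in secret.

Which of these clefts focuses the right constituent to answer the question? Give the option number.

The question word "who" targets the subject (agent).
Option (1) clefts "the canister" — the direct object, not what was asked.
Option (2) clefts "the board" — that matches what the question asks about.
So the congruent reply is (2).

2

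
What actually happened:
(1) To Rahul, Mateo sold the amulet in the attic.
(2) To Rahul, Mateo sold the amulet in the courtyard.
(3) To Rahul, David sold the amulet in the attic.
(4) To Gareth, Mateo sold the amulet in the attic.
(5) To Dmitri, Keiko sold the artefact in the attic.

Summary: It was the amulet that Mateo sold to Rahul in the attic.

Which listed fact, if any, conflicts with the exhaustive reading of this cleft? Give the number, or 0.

Focus of the cleft: "the amulet" (the thing). Presupposed background: same agent, recipient, setting (Mateo / Rahul / in the attic).
The exhaustive reading says no other thing fits that background.
No listed fact matches the background with a different thing. Exhaustivity holds.

0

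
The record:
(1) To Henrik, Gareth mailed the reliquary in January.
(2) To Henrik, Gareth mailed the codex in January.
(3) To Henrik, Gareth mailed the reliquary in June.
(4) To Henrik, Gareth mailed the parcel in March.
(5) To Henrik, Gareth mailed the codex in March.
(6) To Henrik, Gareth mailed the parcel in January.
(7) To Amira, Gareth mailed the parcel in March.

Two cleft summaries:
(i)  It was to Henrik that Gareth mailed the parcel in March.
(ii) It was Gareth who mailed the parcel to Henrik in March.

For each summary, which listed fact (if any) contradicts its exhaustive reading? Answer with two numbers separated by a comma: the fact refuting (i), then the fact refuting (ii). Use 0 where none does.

(i): focus "Henrik". Looking for same agent, thing, setting (Gareth / the parcel / in March) with some other recipient — fact (7) has Amira there. Refuted.
(ii): focus "Gareth". No fact shares same thing, recipient, setting (the parcel / Henrik / in March) with a different agent. 0.

7, 0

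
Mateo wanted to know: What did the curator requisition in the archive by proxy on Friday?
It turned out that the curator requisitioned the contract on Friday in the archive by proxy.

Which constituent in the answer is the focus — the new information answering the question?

the contract

The wh-word "what" asks about the direct object.
In the answer, "the curator", "on Friday", "in the archive" and "by proxy" are given — repeated from the question.
The constituent filling the direct object gap is "the contract"; that is the focus and would carry nuclear stress.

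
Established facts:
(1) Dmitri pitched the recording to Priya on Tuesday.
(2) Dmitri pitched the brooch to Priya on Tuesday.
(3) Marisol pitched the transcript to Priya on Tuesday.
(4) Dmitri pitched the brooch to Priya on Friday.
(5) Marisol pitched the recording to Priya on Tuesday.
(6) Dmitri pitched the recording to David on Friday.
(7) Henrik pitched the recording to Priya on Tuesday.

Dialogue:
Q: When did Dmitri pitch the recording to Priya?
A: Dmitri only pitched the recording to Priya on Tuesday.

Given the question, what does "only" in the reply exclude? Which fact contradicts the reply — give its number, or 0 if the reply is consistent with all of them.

0

Answering "When did ...?" puts focus on the setting — here, "on Tuesday".
"Only" then excludes alternative settings while the background — same agent, thing, recipient (Dmitri / the recording / Priya) — is held fixed.
No fact keeps same agent, thing, recipient (Dmitri / the recording / Priya) while changing the setting; every other fact differs on something backgrounded. The reply stands.
(Fact (2) would refute a reading with focus on the thing — but that is not what the question asks.)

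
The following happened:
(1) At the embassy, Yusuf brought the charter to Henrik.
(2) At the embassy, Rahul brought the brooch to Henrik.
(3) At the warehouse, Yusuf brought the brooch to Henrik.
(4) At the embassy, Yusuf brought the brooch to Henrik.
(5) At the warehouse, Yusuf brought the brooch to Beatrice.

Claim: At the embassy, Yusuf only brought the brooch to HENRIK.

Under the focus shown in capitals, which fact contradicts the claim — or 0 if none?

0

The capitals mark "Henrik" as focus. So "only" rules out other recipients, with the rest (same agent, thing, setting (Yusuf / the brooch / at the embassy)) as background.
No fact matches same agent, thing, setting (Yusuf / the brooch / at the embassy) with a different recipient — every other fact differs on at least one backgrounded slot. So no fact refutes it.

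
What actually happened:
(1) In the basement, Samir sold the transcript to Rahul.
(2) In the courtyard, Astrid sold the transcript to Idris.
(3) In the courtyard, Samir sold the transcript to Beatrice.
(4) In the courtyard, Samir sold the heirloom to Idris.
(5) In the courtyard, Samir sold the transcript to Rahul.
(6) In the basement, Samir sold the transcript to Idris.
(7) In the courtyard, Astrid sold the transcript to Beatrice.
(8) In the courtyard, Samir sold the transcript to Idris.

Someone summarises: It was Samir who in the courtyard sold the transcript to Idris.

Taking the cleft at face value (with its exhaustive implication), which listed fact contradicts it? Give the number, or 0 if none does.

2

Focus of the cleft: "Samir" (the agent). Presupposed background: same thing, recipient, setting (the transcript / Idris / in the courtyard).
The exhaustive reading says no other agent fits that background.
But fact (2) also has same thing, recipient, setting (the transcript / Idris / in the courtyard), with agent = Astrid — so the exhaustive reading fails.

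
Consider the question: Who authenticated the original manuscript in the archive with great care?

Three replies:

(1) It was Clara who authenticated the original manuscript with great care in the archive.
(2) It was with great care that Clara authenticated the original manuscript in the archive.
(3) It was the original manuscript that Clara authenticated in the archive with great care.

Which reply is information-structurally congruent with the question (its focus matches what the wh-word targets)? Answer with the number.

1

The question word "who" targets the subject (agent).
Option (1) clefts "Clara" — that matches what the question asks about.
Option (2) clefts "with great care" — the manner, not what was asked.
Option (3) clefts "the original manuscript" — the direct object, not what was asked.
So the congruent reply is (1).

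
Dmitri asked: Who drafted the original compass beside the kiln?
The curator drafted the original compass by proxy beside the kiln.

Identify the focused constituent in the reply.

the curator

The wh-word "who" asks about the subject (agent).
In the answer, "the original compass" and "beside the kiln" are given — repeated from the question.
"by proxy" is also new, but it specifies the manner, which is not what the question asks about — so it is not the focus.
The constituent filling the subject (agent) gap is "the curator"; that is the focus.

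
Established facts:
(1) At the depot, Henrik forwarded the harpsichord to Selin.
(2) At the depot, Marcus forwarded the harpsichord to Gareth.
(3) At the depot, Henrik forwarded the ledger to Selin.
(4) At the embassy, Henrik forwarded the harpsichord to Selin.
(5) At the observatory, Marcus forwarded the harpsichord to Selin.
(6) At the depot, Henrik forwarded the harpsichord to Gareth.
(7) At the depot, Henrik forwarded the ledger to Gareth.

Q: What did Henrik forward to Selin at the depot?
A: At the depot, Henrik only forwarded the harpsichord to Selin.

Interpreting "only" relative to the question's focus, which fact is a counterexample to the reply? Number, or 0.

3

The question "What did ...?" targets the thing, so in the reply the focus falls on "the harpsichord".
So "only" ranges over things; the rest (same agent, recipient, setting (Henrik / Selin / at the depot)) is presupposed.
Fact (3) keeps same agent, recipient, setting (Henrik / Selin / at the depot) but has thing = the ledger; that refutes the reply.
(Fact (6) would refute a reading with focus on the recipient — but that is not what the question asks.)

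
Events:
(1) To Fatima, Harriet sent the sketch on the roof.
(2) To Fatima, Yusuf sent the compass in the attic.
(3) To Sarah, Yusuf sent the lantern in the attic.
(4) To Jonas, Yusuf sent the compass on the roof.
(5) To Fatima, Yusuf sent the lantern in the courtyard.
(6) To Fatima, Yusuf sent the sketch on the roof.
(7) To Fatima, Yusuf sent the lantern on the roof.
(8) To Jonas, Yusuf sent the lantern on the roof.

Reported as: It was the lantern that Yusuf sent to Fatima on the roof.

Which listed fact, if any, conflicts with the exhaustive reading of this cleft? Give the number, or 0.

6

Focus of the cleft: "the lantern" (the thing). Presupposed background: agent = Yusuf, recipient = Fatima, setting = on the roof.
Exhaustivity: the lantern is the only thing satisfying that background.
But fact (6) also has agent = Yusuf, recipient = Fatima, setting = on the roof, with thing = the sketch — so the exhaustive reading fails.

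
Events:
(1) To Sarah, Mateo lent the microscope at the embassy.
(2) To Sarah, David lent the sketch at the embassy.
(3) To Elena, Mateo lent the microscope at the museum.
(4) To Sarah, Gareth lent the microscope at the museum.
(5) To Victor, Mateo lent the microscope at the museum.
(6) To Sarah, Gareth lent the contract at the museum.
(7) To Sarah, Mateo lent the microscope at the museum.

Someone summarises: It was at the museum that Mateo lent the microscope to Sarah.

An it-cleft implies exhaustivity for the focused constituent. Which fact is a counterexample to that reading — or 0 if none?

1

The cleft puts "at the museum" in focus and presupposes the open proposition with Mateo as agent and the microscope as thing and Sarah as recipient.
Exhaustivity: at the museum is the only setting satisfying that background.
But fact (1) also has Mateo as agent and the microscope as thing and Sarah as recipient, with setting = at the embassy — so the exhaustive reading fails.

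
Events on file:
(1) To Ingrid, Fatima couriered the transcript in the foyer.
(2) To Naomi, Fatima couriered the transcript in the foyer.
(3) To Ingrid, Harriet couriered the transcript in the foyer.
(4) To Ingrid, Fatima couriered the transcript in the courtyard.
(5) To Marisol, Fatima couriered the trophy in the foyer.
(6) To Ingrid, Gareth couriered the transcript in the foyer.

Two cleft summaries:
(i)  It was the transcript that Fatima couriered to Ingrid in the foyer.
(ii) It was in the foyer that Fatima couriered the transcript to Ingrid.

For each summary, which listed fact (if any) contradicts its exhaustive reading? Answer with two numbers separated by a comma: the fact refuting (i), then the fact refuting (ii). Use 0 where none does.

Summary (i) focuses "the transcript" (the thing); background same agent, recipient, setting (Fatima / Ingrid / in the foyer). No fact matches that background with a different thing, so 0.
Summary (ii) focuses "in the foyer" (the setting); background same agent, thing, recipient (Fatima / the transcript / Ingrid). Fact (4) matches that background with setting = in the courtyard — refutes (ii).

0, 4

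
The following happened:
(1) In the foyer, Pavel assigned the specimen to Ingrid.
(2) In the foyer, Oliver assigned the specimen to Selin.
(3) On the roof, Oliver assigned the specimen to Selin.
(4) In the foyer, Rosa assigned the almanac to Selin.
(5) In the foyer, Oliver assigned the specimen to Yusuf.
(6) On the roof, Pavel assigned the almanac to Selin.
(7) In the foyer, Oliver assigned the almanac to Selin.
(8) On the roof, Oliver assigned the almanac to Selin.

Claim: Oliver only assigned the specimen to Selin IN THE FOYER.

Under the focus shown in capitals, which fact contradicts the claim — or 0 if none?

3

Focus (in capitals) is "in the foyer" — the setting. "Only" excludes alternative settings while holding fixed agent = Oliver, thing = the specimen, recipient = Selin.
Fact (3) matches on agent = Oliver, thing = the specimen, recipient = Selin, but has setting = on the roof instead. That refutes the claim.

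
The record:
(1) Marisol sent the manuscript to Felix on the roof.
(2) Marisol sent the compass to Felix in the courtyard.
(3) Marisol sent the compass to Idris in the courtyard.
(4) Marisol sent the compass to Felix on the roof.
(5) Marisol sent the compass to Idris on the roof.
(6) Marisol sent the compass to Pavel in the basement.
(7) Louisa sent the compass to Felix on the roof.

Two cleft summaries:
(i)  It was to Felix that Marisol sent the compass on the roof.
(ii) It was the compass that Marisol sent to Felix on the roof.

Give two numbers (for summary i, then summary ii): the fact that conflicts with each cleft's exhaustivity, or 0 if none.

Summary (i) focuses "Felix" (the recipient); background same agent, thing, setting (Marisol / the compass / on the roof). Fact (5) matches that background with recipient = Idris — refutes (i).
Summary (ii) focuses "the compass" (the thing); background same agent, recipient, setting (Marisol / Felix / on the roof). Fact (1) matches that background with thing = the manuscript — refutes (ii).

5, 1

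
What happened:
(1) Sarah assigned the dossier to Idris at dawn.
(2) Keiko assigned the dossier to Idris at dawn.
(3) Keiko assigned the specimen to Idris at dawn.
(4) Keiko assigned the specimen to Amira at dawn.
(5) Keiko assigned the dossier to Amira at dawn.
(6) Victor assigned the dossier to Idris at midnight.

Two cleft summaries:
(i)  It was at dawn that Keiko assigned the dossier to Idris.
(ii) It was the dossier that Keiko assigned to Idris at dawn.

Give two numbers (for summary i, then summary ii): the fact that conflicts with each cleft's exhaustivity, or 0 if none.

0, 3

(i): focus "at dawn". No fact shares agent = Keiko, thing = the dossier, recipient = Idris with a different setting. 0.
(ii): focus "the dossier". Looking for agent = Keiko, recipient = Idris, setting = at dawn with some other thing — fact (3) has the specimen there. Refuted.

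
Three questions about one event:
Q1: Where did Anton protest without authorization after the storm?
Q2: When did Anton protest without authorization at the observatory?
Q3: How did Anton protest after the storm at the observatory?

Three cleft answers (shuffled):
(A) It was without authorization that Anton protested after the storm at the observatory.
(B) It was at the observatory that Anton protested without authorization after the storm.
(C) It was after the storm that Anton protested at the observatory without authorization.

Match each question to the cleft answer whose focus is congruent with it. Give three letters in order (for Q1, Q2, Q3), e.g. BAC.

BCA

Q1 asks about the location; cleft (B) focuses "at the observatory", which is the location — so Q1 → B.
Q2 asks about the time; cleft (C) focuses "after the storm", which is the time — so Q2 → C.
Q3 asks about the manner; cleft (A) focuses "without authorization", which is the manner — so Q3 → A.
Mapping: Q1→B, Q2→C, Q3→A.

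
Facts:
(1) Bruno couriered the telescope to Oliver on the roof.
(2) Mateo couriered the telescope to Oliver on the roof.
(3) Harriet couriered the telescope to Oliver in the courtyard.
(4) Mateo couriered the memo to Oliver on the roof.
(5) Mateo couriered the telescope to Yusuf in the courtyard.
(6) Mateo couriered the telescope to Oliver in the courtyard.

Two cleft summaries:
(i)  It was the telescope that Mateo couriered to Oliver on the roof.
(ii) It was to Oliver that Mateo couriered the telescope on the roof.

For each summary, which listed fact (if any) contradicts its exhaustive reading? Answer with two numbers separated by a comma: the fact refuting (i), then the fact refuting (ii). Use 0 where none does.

4, 0

(i): focus "the telescope". Looking for Mateo as agent and Oliver as recipient and on the roof as setting with some other thing — fact (4) has the memo there. Refuted.
(ii): focus "Oliver". No fact shares Mateo as agent and the telescope as thing and on the roof as setting with a different recipient. 0.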